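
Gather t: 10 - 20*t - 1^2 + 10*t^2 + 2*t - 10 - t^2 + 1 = 9*t^2 - 18*t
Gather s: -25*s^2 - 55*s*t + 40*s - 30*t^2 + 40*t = -25*s^2 + s*(40 - 55*t) - 30*t^2 + 40*t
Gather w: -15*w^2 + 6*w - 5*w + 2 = -15*w^2 + w + 2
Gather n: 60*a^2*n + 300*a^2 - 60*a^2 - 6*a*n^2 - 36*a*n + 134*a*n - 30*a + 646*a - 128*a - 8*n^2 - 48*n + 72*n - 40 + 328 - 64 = 240*a^2 + 488*a + n^2*(-6*a - 8) + n*(60*a^2 + 98*a + 24) + 224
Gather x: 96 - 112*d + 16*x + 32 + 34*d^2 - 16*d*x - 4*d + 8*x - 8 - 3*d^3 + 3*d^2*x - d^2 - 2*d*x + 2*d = -3*d^3 + 33*d^2 - 114*d + x*(3*d^2 - 18*d + 24) + 120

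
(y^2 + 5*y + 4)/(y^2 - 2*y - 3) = (y + 4)/(y - 3)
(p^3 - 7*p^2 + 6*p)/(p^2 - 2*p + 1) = p*(p - 6)/(p - 1)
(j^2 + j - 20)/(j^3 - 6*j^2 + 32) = (j + 5)/(j^2 - 2*j - 8)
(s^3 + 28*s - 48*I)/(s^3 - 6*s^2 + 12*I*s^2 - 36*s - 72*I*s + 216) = (s^2 - 6*I*s - 8)/(s^2 + 6*s*(-1 + I) - 36*I)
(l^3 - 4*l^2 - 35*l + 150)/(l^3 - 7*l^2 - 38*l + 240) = (l - 5)/(l - 8)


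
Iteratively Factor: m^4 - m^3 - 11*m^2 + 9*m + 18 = (m - 2)*(m^3 + m^2 - 9*m - 9) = (m - 3)*(m - 2)*(m^2 + 4*m + 3) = (m - 3)*(m - 2)*(m + 3)*(m + 1)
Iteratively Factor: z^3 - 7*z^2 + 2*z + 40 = (z - 5)*(z^2 - 2*z - 8) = (z - 5)*(z + 2)*(z - 4)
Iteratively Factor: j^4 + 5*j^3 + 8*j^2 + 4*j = (j + 1)*(j^3 + 4*j^2 + 4*j) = (j + 1)*(j + 2)*(j^2 + 2*j) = j*(j + 1)*(j + 2)*(j + 2)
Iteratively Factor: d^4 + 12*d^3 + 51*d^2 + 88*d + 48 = (d + 1)*(d^3 + 11*d^2 + 40*d + 48) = (d + 1)*(d + 4)*(d^2 + 7*d + 12) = (d + 1)*(d + 4)^2*(d + 3)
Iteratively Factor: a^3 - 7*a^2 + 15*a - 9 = (a - 3)*(a^2 - 4*a + 3) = (a - 3)^2*(a - 1)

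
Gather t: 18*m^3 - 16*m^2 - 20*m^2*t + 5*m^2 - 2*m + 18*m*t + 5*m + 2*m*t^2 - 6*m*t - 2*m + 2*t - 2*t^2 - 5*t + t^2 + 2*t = 18*m^3 - 11*m^2 + m + t^2*(2*m - 1) + t*(-20*m^2 + 12*m - 1)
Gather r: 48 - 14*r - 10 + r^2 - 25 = r^2 - 14*r + 13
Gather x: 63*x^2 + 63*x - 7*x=63*x^2 + 56*x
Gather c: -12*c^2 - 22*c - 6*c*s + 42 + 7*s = -12*c^2 + c*(-6*s - 22) + 7*s + 42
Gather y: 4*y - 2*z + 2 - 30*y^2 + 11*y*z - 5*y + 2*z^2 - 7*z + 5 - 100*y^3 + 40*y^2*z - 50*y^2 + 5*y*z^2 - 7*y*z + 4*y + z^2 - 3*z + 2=-100*y^3 + y^2*(40*z - 80) + y*(5*z^2 + 4*z + 3) + 3*z^2 - 12*z + 9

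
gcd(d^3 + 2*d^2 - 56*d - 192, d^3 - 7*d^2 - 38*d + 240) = d^2 - 2*d - 48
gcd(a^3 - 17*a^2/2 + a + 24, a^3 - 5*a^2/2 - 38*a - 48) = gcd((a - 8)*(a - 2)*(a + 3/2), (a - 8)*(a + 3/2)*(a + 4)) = a^2 - 13*a/2 - 12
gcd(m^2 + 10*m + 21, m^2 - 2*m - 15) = m + 3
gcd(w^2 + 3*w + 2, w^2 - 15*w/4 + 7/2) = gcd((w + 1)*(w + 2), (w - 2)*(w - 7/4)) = 1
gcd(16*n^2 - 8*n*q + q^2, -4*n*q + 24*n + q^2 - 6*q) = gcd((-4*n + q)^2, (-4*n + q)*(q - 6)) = -4*n + q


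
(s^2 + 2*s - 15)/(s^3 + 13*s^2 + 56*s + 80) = (s - 3)/(s^2 + 8*s + 16)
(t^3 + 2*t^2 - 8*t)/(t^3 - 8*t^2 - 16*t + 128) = t*(t - 2)/(t^2 - 12*t + 32)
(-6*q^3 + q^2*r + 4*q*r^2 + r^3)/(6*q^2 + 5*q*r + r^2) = -q + r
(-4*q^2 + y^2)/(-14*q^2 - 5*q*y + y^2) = (-2*q + y)/(-7*q + y)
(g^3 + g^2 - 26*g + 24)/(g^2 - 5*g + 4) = g + 6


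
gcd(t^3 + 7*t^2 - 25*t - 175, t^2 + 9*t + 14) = t + 7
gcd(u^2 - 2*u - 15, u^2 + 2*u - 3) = u + 3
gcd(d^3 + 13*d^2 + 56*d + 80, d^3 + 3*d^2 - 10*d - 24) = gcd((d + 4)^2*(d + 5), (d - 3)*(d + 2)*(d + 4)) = d + 4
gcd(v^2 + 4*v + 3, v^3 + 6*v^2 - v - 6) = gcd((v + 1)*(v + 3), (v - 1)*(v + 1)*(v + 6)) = v + 1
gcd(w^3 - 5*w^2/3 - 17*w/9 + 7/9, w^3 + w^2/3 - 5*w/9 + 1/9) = w^2 + 2*w/3 - 1/3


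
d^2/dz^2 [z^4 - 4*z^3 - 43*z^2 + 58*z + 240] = 12*z^2 - 24*z - 86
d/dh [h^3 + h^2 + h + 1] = 3*h^2 + 2*h + 1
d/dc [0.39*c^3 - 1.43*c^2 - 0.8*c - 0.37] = 1.17*c^2 - 2.86*c - 0.8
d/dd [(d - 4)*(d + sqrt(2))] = 2*d - 4 + sqrt(2)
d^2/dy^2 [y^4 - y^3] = 6*y*(2*y - 1)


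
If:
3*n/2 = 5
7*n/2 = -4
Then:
No Solution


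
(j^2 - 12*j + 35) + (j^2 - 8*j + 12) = 2*j^2 - 20*j + 47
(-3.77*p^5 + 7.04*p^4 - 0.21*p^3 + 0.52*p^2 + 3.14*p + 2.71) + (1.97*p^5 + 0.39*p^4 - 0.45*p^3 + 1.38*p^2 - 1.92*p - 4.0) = -1.8*p^5 + 7.43*p^4 - 0.66*p^3 + 1.9*p^2 + 1.22*p - 1.29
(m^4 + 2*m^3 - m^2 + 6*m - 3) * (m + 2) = m^5 + 4*m^4 + 3*m^3 + 4*m^2 + 9*m - 6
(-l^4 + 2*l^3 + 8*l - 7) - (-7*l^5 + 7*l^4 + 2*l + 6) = 7*l^5 - 8*l^4 + 2*l^3 + 6*l - 13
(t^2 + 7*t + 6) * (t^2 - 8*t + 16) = t^4 - t^3 - 34*t^2 + 64*t + 96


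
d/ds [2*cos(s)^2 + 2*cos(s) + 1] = -2*sin(s) - 2*sin(2*s)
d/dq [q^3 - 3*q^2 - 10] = 3*q*(q - 2)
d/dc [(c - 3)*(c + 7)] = 2*c + 4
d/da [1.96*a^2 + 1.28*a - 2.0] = 3.92*a + 1.28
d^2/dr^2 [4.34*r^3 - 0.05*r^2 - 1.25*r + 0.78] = 26.04*r - 0.1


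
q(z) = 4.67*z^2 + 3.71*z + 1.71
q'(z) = 9.34*z + 3.71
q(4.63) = 119.00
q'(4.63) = 46.95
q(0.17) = 2.48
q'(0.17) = 5.30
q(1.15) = 12.15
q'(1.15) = 14.45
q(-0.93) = 2.30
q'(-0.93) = -4.98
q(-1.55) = 7.18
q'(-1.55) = -10.77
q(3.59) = 75.22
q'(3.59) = 37.24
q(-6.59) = 180.07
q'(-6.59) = -57.84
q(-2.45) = 20.65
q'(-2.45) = -19.17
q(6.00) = 192.09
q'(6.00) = 59.75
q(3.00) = 54.87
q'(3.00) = 31.73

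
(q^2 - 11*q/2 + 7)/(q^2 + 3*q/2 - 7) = (2*q - 7)/(2*q + 7)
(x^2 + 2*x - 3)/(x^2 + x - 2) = (x + 3)/(x + 2)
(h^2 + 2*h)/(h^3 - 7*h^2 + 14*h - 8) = h*(h + 2)/(h^3 - 7*h^2 + 14*h - 8)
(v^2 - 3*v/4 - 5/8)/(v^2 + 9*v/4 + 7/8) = (4*v - 5)/(4*v + 7)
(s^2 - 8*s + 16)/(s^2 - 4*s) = (s - 4)/s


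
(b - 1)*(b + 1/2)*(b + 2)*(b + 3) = b^4 + 9*b^3/2 + 3*b^2 - 11*b/2 - 3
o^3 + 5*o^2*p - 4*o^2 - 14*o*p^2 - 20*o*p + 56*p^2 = (o - 4)*(o - 2*p)*(o + 7*p)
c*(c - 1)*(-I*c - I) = -I*c^3 + I*c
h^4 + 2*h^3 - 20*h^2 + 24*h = h*(h - 2)^2*(h + 6)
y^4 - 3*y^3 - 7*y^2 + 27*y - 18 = (y - 3)*(y - 2)*(y - 1)*(y + 3)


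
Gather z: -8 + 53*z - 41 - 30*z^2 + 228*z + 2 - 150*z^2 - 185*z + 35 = -180*z^2 + 96*z - 12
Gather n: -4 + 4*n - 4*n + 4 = 0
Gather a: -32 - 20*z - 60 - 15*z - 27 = -35*z - 119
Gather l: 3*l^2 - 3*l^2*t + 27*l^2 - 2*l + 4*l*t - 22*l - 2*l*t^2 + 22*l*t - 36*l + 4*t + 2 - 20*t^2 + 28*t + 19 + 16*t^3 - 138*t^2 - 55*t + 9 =l^2*(30 - 3*t) + l*(-2*t^2 + 26*t - 60) + 16*t^3 - 158*t^2 - 23*t + 30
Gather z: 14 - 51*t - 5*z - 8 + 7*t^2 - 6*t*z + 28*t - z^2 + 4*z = 7*t^2 - 23*t - z^2 + z*(-6*t - 1) + 6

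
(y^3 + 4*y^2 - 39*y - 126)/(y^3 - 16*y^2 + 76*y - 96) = (y^2 + 10*y + 21)/(y^2 - 10*y + 16)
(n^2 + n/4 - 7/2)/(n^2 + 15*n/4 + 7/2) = (4*n - 7)/(4*n + 7)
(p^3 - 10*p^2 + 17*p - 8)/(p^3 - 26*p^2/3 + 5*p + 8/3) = 3*(p - 1)/(3*p + 1)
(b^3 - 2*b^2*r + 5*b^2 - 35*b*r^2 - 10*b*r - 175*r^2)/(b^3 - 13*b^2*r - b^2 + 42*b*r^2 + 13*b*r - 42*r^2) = (-b^2 - 5*b*r - 5*b - 25*r)/(-b^2 + 6*b*r + b - 6*r)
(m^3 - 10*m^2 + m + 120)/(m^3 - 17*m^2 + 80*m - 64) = (m^2 - 2*m - 15)/(m^2 - 9*m + 8)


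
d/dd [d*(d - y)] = 2*d - y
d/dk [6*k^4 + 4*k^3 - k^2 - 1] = 2*k*(12*k^2 + 6*k - 1)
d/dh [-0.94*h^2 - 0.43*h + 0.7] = -1.88*h - 0.43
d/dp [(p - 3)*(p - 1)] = 2*p - 4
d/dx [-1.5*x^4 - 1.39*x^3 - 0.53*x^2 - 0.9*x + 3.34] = -6.0*x^3 - 4.17*x^2 - 1.06*x - 0.9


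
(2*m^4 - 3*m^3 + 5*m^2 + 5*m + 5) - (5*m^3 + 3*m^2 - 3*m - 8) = 2*m^4 - 8*m^3 + 2*m^2 + 8*m + 13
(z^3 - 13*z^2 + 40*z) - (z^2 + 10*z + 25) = z^3 - 14*z^2 + 30*z - 25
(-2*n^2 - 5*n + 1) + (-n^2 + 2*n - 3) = -3*n^2 - 3*n - 2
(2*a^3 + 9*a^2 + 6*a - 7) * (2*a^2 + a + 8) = 4*a^5 + 20*a^4 + 37*a^3 + 64*a^2 + 41*a - 56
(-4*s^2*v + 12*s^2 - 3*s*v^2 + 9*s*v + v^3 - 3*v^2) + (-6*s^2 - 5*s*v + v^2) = -4*s^2*v + 6*s^2 - 3*s*v^2 + 4*s*v + v^3 - 2*v^2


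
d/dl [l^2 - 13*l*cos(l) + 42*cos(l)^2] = 13*l*sin(l) + 2*l - 42*sin(2*l) - 13*cos(l)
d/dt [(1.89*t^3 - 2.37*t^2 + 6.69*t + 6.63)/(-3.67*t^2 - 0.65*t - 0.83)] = (-6.9363*t^4 - 2.457*t^3 + 21.3867*t^2 + 52.5984*t - 1.2432)/(13.4689*t^4 + 4.771*t^3 + 6.5147*t^2 + 1.079*t + 0.6889)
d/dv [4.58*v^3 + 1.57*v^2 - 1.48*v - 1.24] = 13.74*v^2 + 3.14*v - 1.48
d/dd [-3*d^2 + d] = 1 - 6*d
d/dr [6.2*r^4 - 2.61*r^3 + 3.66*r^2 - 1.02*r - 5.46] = 24.8*r^3 - 7.83*r^2 + 7.32*r - 1.02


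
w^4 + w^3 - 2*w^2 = w^2*(w - 1)*(w + 2)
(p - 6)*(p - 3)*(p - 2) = p^3 - 11*p^2 + 36*p - 36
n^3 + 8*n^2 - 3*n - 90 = (n - 3)*(n + 5)*(n + 6)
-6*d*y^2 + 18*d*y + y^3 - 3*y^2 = y*(-6*d + y)*(y - 3)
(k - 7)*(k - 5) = k^2 - 12*k + 35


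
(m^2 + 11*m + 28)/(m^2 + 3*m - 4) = (m + 7)/(m - 1)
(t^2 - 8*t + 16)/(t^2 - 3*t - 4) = (t - 4)/(t + 1)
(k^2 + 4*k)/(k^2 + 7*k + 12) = k/(k + 3)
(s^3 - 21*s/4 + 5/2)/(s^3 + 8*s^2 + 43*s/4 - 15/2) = (s - 2)/(s + 6)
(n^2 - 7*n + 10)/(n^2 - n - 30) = (-n^2 + 7*n - 10)/(-n^2 + n + 30)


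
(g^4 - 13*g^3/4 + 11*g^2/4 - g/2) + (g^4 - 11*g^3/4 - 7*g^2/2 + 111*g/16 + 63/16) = 2*g^4 - 6*g^3 - 3*g^2/4 + 103*g/16 + 63/16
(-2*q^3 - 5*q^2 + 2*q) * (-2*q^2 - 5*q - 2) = 4*q^5 + 20*q^4 + 25*q^3 - 4*q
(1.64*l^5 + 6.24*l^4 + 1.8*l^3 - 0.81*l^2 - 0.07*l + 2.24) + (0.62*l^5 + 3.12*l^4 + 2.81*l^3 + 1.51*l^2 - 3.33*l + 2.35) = 2.26*l^5 + 9.36*l^4 + 4.61*l^3 + 0.7*l^2 - 3.4*l + 4.59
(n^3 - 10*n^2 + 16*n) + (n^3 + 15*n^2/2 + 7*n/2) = 2*n^3 - 5*n^2/2 + 39*n/2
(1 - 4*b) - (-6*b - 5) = 2*b + 6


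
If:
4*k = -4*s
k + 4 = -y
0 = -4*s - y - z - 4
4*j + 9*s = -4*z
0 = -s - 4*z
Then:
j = 0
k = 0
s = 0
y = -4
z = 0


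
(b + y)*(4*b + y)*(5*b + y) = 20*b^3 + 29*b^2*y + 10*b*y^2 + y^3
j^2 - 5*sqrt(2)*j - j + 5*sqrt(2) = (j - 1)*(j - 5*sqrt(2))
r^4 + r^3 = r^3*(r + 1)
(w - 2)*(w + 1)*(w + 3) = w^3 + 2*w^2 - 5*w - 6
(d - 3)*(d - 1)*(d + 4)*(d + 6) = d^4 + 6*d^3 - 13*d^2 - 66*d + 72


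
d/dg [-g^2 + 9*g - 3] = 9 - 2*g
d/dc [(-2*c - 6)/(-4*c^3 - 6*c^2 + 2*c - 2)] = (2*c^3 + 3*c^2 - c - (c + 3)*(6*c^2 + 6*c - 1) + 1)/(2*c^3 + 3*c^2 - c + 1)^2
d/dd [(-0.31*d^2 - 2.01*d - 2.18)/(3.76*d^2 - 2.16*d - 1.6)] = (8.2272*d^2 + 17.3856*d - 1.4928)/(14.1376*d^4 - 16.2432*d^3 - 7.3664*d^2 + 6.912*d + 2.56)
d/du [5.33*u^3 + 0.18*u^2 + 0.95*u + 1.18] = 15.99*u^2 + 0.36*u + 0.95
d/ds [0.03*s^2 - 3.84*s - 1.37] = 0.06*s - 3.84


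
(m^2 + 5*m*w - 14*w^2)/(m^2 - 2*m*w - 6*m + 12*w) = (m + 7*w)/(m - 6)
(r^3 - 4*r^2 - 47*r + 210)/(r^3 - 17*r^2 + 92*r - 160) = (r^2 + r - 42)/(r^2 - 12*r + 32)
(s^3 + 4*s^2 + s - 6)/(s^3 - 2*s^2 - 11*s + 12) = (s + 2)/(s - 4)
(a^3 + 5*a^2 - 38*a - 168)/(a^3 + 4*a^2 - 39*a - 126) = (a + 4)/(a + 3)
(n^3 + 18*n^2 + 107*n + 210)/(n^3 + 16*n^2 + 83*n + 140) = (n + 6)/(n + 4)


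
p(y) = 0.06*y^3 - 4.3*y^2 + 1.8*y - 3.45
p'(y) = 0.18*y^2 - 8.6*y + 1.8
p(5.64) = -119.31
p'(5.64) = -40.98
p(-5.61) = -159.47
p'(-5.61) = 55.71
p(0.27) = -3.28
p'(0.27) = -0.51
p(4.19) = -66.99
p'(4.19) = -31.07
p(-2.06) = -25.93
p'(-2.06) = 20.28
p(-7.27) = -266.86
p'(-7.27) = 73.84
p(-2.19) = -28.65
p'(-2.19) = 21.50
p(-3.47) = -63.98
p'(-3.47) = 33.81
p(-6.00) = -182.01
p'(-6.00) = 59.88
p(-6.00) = -182.01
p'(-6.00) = 59.88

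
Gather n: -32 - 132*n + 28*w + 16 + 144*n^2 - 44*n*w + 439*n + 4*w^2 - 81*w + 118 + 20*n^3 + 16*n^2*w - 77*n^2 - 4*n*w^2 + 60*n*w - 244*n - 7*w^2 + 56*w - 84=20*n^3 + n^2*(16*w + 67) + n*(-4*w^2 + 16*w + 63) - 3*w^2 + 3*w + 18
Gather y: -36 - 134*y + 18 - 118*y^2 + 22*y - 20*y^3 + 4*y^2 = -20*y^3 - 114*y^2 - 112*y - 18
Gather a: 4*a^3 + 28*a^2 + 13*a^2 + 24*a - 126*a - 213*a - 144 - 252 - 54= 4*a^3 + 41*a^2 - 315*a - 450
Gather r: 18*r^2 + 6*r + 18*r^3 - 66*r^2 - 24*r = 18*r^3 - 48*r^2 - 18*r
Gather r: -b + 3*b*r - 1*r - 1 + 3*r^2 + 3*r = -b + 3*r^2 + r*(3*b + 2) - 1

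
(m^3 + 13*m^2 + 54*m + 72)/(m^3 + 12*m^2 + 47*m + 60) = (m + 6)/(m + 5)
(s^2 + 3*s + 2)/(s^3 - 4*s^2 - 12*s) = (s + 1)/(s*(s - 6))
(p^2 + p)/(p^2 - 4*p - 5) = p/(p - 5)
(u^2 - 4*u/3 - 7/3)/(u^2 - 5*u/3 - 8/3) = (3*u - 7)/(3*u - 8)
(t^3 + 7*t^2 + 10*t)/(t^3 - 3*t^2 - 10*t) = (t + 5)/(t - 5)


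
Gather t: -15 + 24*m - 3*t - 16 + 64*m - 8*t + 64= 88*m - 11*t + 33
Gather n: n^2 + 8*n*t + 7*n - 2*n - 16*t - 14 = n^2 + n*(8*t + 5) - 16*t - 14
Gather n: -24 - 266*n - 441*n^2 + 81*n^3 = 81*n^3 - 441*n^2 - 266*n - 24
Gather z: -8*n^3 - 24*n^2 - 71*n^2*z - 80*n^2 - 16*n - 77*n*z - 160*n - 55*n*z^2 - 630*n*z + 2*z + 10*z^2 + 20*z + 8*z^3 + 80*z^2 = -8*n^3 - 104*n^2 - 176*n + 8*z^3 + z^2*(90 - 55*n) + z*(-71*n^2 - 707*n + 22)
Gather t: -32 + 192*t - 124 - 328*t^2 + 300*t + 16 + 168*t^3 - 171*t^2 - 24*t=168*t^3 - 499*t^2 + 468*t - 140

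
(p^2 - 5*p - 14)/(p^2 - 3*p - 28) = (p + 2)/(p + 4)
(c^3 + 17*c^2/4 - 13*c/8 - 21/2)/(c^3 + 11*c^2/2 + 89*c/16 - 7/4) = 2*(2*c - 3)/(4*c - 1)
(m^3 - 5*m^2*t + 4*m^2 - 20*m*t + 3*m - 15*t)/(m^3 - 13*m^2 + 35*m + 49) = (m^2 - 5*m*t + 3*m - 15*t)/(m^2 - 14*m + 49)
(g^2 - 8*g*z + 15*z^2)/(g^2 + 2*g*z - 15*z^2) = (g - 5*z)/(g + 5*z)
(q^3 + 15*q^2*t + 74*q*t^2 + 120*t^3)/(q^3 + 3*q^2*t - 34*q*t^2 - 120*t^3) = (q + 6*t)/(q - 6*t)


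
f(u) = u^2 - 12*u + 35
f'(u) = 2*u - 12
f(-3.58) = 90.78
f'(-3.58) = -19.16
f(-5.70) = 135.89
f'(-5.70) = -23.40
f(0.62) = 27.94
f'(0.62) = -10.76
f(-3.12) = 82.17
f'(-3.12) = -18.24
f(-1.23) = 51.27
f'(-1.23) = -14.46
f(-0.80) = 45.24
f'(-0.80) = -13.60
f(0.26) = 31.95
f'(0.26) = -11.48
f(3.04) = 7.76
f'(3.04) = -5.92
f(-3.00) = 80.00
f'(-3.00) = -18.00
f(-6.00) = 143.00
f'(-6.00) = -24.00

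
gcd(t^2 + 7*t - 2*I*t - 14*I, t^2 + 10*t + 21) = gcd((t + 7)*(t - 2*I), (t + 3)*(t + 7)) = t + 7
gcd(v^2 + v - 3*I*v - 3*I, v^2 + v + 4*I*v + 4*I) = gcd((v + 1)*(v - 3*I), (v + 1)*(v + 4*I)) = v + 1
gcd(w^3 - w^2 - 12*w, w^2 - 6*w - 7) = 1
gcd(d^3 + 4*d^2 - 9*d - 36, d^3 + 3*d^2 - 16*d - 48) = d^2 + 7*d + 12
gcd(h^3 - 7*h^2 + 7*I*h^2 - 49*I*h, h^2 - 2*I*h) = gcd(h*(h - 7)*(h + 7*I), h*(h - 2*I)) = h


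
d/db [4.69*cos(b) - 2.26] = -4.69*sin(b)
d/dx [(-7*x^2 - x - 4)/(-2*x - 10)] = (7*x^2 + 70*x + 1)/(2*(x^2 + 10*x + 25))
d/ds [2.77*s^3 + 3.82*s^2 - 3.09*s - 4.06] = 8.31*s^2 + 7.64*s - 3.09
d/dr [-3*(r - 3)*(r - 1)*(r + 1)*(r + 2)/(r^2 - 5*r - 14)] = 6*(-r^3 + 12*r^2 - 21*r - 2)/(r^2 - 14*r + 49)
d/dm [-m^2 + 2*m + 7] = 2 - 2*m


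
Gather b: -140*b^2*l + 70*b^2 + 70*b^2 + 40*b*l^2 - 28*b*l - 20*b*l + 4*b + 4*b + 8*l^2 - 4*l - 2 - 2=b^2*(140 - 140*l) + b*(40*l^2 - 48*l + 8) + 8*l^2 - 4*l - 4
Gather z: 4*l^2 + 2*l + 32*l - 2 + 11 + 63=4*l^2 + 34*l + 72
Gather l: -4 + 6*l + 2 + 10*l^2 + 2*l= 10*l^2 + 8*l - 2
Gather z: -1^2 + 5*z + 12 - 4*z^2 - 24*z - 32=-4*z^2 - 19*z - 21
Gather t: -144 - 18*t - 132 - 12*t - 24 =-30*t - 300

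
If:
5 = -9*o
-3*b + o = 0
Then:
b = -5/27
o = -5/9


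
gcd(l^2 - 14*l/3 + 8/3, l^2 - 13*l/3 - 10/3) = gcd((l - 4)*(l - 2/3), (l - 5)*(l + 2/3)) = 1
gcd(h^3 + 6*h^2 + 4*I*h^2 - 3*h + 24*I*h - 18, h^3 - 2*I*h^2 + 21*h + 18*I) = h^2 + 4*I*h - 3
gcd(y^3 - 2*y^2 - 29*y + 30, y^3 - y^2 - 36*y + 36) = y^2 - 7*y + 6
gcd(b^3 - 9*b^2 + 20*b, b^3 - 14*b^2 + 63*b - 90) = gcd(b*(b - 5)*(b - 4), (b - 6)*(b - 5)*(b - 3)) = b - 5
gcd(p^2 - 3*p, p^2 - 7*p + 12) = p - 3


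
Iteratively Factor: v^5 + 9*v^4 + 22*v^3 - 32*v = (v)*(v^4 + 9*v^3 + 22*v^2 - 32) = v*(v + 4)*(v^3 + 5*v^2 + 2*v - 8) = v*(v + 2)*(v + 4)*(v^2 + 3*v - 4) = v*(v - 1)*(v + 2)*(v + 4)*(v + 4)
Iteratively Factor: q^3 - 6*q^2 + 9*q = (q - 3)*(q^2 - 3*q) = (q - 3)^2*(q)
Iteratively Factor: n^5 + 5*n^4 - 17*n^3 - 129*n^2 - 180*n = (n + 4)*(n^4 + n^3 - 21*n^2 - 45*n) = n*(n + 4)*(n^3 + n^2 - 21*n - 45) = n*(n + 3)*(n + 4)*(n^2 - 2*n - 15) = n*(n + 3)^2*(n + 4)*(n - 5)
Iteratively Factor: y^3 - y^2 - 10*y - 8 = (y - 4)*(y^2 + 3*y + 2) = (y - 4)*(y + 1)*(y + 2)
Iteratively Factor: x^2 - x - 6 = (x - 3)*(x + 2)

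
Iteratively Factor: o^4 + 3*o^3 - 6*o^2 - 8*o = (o + 4)*(o^3 - o^2 - 2*o) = (o + 1)*(o + 4)*(o^2 - 2*o) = o*(o + 1)*(o + 4)*(o - 2)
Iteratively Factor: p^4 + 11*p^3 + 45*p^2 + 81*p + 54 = (p + 3)*(p^3 + 8*p^2 + 21*p + 18) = (p + 2)*(p + 3)*(p^2 + 6*p + 9) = (p + 2)*(p + 3)^2*(p + 3)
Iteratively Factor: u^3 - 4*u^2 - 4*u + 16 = (u + 2)*(u^2 - 6*u + 8) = (u - 2)*(u + 2)*(u - 4)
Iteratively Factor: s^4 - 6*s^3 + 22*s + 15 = (s - 3)*(s^3 - 3*s^2 - 9*s - 5) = (s - 3)*(s + 1)*(s^2 - 4*s - 5) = (s - 3)*(s + 1)^2*(s - 5)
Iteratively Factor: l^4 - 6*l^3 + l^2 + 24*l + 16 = (l - 4)*(l^3 - 2*l^2 - 7*l - 4) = (l - 4)*(l + 1)*(l^2 - 3*l - 4) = (l - 4)^2*(l + 1)*(l + 1)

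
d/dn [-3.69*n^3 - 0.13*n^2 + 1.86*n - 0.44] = -11.07*n^2 - 0.26*n + 1.86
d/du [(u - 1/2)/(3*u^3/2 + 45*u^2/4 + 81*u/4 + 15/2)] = 2*(-8*u^3 - 24*u^2 + 30*u + 47)/(3*(4*u^6 + 60*u^5 + 333*u^4 + 850*u^3 + 1029*u^2 + 540*u + 100))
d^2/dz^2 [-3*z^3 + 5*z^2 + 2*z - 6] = 10 - 18*z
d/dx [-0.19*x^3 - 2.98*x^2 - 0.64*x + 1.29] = -0.57*x^2 - 5.96*x - 0.64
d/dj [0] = 0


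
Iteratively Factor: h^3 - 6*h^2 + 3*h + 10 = (h + 1)*(h^2 - 7*h + 10) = (h - 5)*(h + 1)*(h - 2)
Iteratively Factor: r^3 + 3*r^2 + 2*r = (r + 2)*(r^2 + r) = (r + 1)*(r + 2)*(r)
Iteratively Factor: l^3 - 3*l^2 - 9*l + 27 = (l + 3)*(l^2 - 6*l + 9) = (l - 3)*(l + 3)*(l - 3)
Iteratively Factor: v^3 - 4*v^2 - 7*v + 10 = (v + 2)*(v^2 - 6*v + 5) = (v - 1)*(v + 2)*(v - 5)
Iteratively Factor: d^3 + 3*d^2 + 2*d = (d + 2)*(d^2 + d) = d*(d + 2)*(d + 1)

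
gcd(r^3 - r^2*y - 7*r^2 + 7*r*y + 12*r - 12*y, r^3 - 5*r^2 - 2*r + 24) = r^2 - 7*r + 12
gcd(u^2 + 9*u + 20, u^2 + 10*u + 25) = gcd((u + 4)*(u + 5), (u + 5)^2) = u + 5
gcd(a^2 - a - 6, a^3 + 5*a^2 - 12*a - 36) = a^2 - a - 6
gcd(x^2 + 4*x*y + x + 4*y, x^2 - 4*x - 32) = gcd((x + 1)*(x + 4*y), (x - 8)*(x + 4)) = 1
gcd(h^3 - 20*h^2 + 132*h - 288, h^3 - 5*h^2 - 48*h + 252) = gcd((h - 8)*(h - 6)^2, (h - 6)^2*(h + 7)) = h^2 - 12*h + 36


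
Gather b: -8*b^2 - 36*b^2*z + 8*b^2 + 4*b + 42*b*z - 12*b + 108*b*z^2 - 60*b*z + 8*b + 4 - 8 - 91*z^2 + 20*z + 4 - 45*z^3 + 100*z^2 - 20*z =-36*b^2*z + b*(108*z^2 - 18*z) - 45*z^3 + 9*z^2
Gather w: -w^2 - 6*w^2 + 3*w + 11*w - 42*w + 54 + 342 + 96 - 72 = -7*w^2 - 28*w + 420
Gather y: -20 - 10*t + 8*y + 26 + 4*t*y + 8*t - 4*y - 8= -2*t + y*(4*t + 4) - 2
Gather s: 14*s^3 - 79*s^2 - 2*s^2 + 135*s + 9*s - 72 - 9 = 14*s^3 - 81*s^2 + 144*s - 81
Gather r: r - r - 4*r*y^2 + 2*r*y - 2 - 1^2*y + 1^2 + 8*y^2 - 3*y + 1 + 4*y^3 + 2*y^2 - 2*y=r*(-4*y^2 + 2*y) + 4*y^3 + 10*y^2 - 6*y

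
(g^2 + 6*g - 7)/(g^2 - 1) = (g + 7)/(g + 1)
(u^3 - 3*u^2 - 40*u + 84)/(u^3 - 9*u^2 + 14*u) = (u + 6)/u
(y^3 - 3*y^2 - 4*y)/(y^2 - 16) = y*(y + 1)/(y + 4)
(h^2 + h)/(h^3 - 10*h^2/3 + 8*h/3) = 3*(h + 1)/(3*h^2 - 10*h + 8)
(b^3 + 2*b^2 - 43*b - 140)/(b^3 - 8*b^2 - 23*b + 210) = (b + 4)/(b - 6)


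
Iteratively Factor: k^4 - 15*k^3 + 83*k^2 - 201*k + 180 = (k - 4)*(k^3 - 11*k^2 + 39*k - 45) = (k - 4)*(k - 3)*(k^2 - 8*k + 15) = (k - 5)*(k - 4)*(k - 3)*(k - 3)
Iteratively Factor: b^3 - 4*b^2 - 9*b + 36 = (b - 4)*(b^2 - 9) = (b - 4)*(b + 3)*(b - 3)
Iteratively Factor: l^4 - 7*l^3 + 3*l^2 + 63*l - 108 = (l - 3)*(l^3 - 4*l^2 - 9*l + 36) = (l - 3)*(l + 3)*(l^2 - 7*l + 12) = (l - 4)*(l - 3)*(l + 3)*(l - 3)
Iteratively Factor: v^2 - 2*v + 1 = (v - 1)*(v - 1)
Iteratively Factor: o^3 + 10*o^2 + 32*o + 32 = (o + 4)*(o^2 + 6*o + 8) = (o + 4)^2*(o + 2)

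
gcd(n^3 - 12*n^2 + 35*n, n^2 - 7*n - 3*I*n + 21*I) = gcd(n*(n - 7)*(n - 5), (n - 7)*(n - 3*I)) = n - 7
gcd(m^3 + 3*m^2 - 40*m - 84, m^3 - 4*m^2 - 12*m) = m^2 - 4*m - 12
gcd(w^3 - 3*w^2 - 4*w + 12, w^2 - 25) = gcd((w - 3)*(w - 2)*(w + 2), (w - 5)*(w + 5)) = 1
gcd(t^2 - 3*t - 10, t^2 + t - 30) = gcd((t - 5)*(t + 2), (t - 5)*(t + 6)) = t - 5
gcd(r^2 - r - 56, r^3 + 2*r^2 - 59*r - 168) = r^2 - r - 56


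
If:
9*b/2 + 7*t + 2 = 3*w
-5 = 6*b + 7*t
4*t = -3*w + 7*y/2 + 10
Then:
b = -49*y/69 - 74/23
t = 14*y/23 + 47/23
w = 49*y/138 + 14/23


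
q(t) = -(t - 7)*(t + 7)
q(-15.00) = -176.00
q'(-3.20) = 6.40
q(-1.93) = 45.28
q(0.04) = 49.00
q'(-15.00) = 30.00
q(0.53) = 48.72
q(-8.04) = -15.64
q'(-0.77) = 1.54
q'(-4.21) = 8.42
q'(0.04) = -0.08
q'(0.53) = -1.06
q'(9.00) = -18.00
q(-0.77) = 48.41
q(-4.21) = 31.28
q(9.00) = -32.00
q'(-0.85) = 1.70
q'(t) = -2*t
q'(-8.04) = 16.08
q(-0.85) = 48.28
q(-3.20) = 38.76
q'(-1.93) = 3.86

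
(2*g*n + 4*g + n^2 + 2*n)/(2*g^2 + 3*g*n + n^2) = (n + 2)/(g + n)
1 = 1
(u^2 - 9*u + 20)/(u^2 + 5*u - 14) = (u^2 - 9*u + 20)/(u^2 + 5*u - 14)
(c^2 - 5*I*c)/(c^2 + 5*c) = (c - 5*I)/(c + 5)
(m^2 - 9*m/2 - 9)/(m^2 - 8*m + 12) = (m + 3/2)/(m - 2)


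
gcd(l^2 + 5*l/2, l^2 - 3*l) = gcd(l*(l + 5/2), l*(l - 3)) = l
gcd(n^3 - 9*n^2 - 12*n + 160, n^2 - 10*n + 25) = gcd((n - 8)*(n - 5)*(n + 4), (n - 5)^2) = n - 5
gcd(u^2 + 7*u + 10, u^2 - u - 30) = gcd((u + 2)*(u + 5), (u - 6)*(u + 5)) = u + 5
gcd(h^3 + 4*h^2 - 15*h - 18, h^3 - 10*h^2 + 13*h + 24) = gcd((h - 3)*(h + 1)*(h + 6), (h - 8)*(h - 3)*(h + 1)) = h^2 - 2*h - 3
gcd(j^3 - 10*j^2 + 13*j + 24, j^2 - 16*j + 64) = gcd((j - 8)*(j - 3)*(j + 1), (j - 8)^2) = j - 8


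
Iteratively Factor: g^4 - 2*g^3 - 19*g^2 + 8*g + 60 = (g - 5)*(g^3 + 3*g^2 - 4*g - 12) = (g - 5)*(g - 2)*(g^2 + 5*g + 6) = (g - 5)*(g - 2)*(g + 2)*(g + 3)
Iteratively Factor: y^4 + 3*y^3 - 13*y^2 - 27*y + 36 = (y + 3)*(y^3 - 13*y + 12) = (y - 1)*(y + 3)*(y^2 + y - 12) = (y - 3)*(y - 1)*(y + 3)*(y + 4)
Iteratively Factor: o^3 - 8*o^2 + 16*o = (o - 4)*(o^2 - 4*o) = (o - 4)^2*(o)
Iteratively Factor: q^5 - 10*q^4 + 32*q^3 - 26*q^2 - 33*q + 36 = (q - 3)*(q^4 - 7*q^3 + 11*q^2 + 7*q - 12) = (q - 3)^2*(q^3 - 4*q^2 - q + 4) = (q - 4)*(q - 3)^2*(q^2 - 1) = (q - 4)*(q - 3)^2*(q + 1)*(q - 1)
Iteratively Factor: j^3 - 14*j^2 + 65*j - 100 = (j - 5)*(j^2 - 9*j + 20) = (j - 5)*(j - 4)*(j - 5)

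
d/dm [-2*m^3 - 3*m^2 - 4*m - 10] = -6*m^2 - 6*m - 4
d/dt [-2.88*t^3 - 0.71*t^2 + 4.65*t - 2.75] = -8.64*t^2 - 1.42*t + 4.65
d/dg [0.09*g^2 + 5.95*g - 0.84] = 0.18*g + 5.95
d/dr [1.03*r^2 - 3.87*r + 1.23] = 2.06*r - 3.87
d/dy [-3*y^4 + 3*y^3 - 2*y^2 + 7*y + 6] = -12*y^3 + 9*y^2 - 4*y + 7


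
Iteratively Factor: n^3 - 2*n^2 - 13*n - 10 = (n + 2)*(n^2 - 4*n - 5) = (n + 1)*(n + 2)*(n - 5)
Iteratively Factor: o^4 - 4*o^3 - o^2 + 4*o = (o - 1)*(o^3 - 3*o^2 - 4*o) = (o - 1)*(o + 1)*(o^2 - 4*o) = o*(o - 1)*(o + 1)*(o - 4)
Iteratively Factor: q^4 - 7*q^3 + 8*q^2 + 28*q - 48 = (q + 2)*(q^3 - 9*q^2 + 26*q - 24) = (q - 3)*(q + 2)*(q^2 - 6*q + 8) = (q - 3)*(q - 2)*(q + 2)*(q - 4)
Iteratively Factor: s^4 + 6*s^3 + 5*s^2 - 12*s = (s + 4)*(s^3 + 2*s^2 - 3*s) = (s + 3)*(s + 4)*(s^2 - s) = s*(s + 3)*(s + 4)*(s - 1)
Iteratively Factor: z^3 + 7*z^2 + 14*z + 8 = (z + 1)*(z^2 + 6*z + 8) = (z + 1)*(z + 4)*(z + 2)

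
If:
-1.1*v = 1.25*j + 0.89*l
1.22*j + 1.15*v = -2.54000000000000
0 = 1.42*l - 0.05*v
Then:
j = 50.18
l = -1.95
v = -55.44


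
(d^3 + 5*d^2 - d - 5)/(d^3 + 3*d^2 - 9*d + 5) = (d + 1)/(d - 1)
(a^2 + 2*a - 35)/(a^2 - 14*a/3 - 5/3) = 3*(a + 7)/(3*a + 1)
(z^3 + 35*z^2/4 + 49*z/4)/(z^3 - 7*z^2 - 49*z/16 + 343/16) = 4*z*(z + 7)/(4*z^2 - 35*z + 49)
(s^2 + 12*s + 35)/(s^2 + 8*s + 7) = (s + 5)/(s + 1)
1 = 1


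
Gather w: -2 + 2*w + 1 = 2*w - 1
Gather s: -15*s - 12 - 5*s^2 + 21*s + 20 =-5*s^2 + 6*s + 8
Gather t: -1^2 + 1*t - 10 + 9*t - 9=10*t - 20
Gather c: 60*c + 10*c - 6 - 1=70*c - 7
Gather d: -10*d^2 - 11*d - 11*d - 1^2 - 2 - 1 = -10*d^2 - 22*d - 4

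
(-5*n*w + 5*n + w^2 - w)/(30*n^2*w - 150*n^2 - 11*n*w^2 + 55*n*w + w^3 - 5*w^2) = (w - 1)/(-6*n*w + 30*n + w^2 - 5*w)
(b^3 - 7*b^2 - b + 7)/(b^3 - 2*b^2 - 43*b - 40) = (b^2 - 8*b + 7)/(b^2 - 3*b - 40)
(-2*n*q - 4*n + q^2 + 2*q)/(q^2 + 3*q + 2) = (-2*n + q)/(q + 1)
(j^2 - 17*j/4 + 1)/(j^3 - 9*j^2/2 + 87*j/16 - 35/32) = 8*(j - 4)/(8*j^2 - 34*j + 35)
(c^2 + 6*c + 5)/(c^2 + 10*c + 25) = (c + 1)/(c + 5)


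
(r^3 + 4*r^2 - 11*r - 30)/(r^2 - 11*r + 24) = (r^2 + 7*r + 10)/(r - 8)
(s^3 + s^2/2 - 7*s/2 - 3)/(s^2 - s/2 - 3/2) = (2*s^2 - s - 6)/(2*s - 3)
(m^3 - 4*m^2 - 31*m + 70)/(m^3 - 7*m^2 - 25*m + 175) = (m - 2)/(m - 5)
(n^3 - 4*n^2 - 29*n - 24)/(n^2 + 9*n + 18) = (n^2 - 7*n - 8)/(n + 6)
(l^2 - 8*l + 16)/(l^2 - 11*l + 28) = (l - 4)/(l - 7)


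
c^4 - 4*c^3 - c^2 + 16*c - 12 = (c - 3)*(c - 2)*(c - 1)*(c + 2)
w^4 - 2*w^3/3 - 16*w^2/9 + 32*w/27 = w*(w - 4/3)*(w - 2/3)*(w + 4/3)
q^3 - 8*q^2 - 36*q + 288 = (q - 8)*(q - 6)*(q + 6)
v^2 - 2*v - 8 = (v - 4)*(v + 2)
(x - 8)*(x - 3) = x^2 - 11*x + 24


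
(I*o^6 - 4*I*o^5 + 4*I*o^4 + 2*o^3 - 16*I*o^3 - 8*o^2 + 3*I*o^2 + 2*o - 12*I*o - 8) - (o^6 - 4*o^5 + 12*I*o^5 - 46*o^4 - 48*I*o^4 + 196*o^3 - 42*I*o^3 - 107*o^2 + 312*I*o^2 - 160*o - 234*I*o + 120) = -o^6 + I*o^6 + 4*o^5 - 16*I*o^5 + 46*o^4 + 52*I*o^4 - 194*o^3 + 26*I*o^3 + 99*o^2 - 309*I*o^2 + 162*o + 222*I*o - 128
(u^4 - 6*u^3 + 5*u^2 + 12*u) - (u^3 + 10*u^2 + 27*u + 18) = u^4 - 7*u^3 - 5*u^2 - 15*u - 18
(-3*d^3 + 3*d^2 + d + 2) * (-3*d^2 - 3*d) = 9*d^5 - 12*d^3 - 9*d^2 - 6*d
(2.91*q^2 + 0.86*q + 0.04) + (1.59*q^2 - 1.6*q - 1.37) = 4.5*q^2 - 0.74*q - 1.33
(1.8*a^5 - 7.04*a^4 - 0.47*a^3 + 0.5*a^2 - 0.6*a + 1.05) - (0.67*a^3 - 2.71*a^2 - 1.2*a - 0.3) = 1.8*a^5 - 7.04*a^4 - 1.14*a^3 + 3.21*a^2 + 0.6*a + 1.35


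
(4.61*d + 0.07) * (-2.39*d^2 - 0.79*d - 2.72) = -11.0179*d^3 - 3.8092*d^2 - 12.5945*d - 0.1904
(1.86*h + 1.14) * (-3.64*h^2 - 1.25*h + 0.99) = -6.7704*h^3 - 6.4746*h^2 + 0.4164*h + 1.1286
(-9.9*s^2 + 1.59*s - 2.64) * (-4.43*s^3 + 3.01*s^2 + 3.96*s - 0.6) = 43.857*s^5 - 36.8427*s^4 - 22.7229*s^3 + 4.29*s^2 - 11.4084*s + 1.584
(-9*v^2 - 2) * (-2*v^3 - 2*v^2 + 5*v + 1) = 18*v^5 + 18*v^4 - 41*v^3 - 5*v^2 - 10*v - 2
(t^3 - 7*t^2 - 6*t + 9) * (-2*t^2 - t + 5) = -2*t^5 + 13*t^4 + 24*t^3 - 47*t^2 - 39*t + 45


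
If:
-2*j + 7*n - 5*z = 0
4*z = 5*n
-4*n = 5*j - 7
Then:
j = 21/47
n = 56/47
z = 70/47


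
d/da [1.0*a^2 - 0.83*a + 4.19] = 2.0*a - 0.83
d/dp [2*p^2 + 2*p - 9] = 4*p + 2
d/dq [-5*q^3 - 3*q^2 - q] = -15*q^2 - 6*q - 1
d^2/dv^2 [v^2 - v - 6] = 2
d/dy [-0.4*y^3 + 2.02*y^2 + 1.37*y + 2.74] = -1.2*y^2 + 4.04*y + 1.37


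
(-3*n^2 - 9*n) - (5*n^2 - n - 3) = -8*n^2 - 8*n + 3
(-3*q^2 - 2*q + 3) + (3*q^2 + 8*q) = 6*q + 3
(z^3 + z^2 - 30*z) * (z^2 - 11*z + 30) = z^5 - 10*z^4 - 11*z^3 + 360*z^2 - 900*z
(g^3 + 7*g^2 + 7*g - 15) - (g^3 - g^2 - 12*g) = 8*g^2 + 19*g - 15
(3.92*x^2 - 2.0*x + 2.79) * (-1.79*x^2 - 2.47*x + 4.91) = -7.0168*x^4 - 6.1024*x^3 + 19.1931*x^2 - 16.7113*x + 13.6989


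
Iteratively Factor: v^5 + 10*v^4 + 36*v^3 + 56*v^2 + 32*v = (v + 4)*(v^4 + 6*v^3 + 12*v^2 + 8*v) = (v + 2)*(v + 4)*(v^3 + 4*v^2 + 4*v) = v*(v + 2)*(v + 4)*(v^2 + 4*v + 4) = v*(v + 2)^2*(v + 4)*(v + 2)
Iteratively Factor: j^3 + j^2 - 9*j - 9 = (j + 1)*(j^2 - 9) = (j + 1)*(j + 3)*(j - 3)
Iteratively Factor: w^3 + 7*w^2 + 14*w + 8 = (w + 2)*(w^2 + 5*w + 4) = (w + 2)*(w + 4)*(w + 1)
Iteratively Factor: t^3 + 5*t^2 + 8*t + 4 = (t + 1)*(t^2 + 4*t + 4) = (t + 1)*(t + 2)*(t + 2)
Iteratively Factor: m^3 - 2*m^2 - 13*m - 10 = (m + 2)*(m^2 - 4*m - 5) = (m - 5)*(m + 2)*(m + 1)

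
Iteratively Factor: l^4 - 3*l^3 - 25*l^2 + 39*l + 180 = (l - 4)*(l^3 + l^2 - 21*l - 45) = (l - 4)*(l + 3)*(l^2 - 2*l - 15) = (l - 5)*(l - 4)*(l + 3)*(l + 3)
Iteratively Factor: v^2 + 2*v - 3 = (v - 1)*(v + 3)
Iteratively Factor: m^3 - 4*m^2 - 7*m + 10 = (m - 1)*(m^2 - 3*m - 10) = (m - 1)*(m + 2)*(m - 5)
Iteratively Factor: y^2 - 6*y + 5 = (y - 5)*(y - 1)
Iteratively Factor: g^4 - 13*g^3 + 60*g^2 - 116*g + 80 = (g - 2)*(g^3 - 11*g^2 + 38*g - 40) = (g - 4)*(g - 2)*(g^2 - 7*g + 10) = (g - 4)*(g - 2)^2*(g - 5)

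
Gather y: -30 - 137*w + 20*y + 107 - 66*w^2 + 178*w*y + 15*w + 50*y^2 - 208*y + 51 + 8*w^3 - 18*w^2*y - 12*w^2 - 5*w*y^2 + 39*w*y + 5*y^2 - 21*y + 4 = 8*w^3 - 78*w^2 - 122*w + y^2*(55 - 5*w) + y*(-18*w^2 + 217*w - 209) + 132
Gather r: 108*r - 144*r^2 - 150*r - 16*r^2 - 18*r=-160*r^2 - 60*r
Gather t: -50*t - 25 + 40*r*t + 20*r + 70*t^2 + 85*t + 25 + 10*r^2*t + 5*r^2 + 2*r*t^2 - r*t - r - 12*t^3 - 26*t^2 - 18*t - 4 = 5*r^2 + 19*r - 12*t^3 + t^2*(2*r + 44) + t*(10*r^2 + 39*r + 17) - 4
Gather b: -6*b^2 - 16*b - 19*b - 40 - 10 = -6*b^2 - 35*b - 50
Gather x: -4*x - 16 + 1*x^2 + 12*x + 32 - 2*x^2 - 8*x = 16 - x^2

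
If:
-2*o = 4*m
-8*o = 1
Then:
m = 1/16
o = -1/8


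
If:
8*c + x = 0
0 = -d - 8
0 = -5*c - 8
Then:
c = -8/5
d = -8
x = 64/5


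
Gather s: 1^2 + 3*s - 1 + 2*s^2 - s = 2*s^2 + 2*s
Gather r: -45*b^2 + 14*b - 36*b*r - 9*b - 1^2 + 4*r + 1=-45*b^2 + 5*b + r*(4 - 36*b)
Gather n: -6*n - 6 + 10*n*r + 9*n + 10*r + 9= n*(10*r + 3) + 10*r + 3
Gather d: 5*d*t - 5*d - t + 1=d*(5*t - 5) - t + 1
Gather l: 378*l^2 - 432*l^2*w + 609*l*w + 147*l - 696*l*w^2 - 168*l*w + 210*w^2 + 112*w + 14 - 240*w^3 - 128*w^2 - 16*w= l^2*(378 - 432*w) + l*(-696*w^2 + 441*w + 147) - 240*w^3 + 82*w^2 + 96*w + 14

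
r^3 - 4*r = r*(r - 2)*(r + 2)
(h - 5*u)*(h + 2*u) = h^2 - 3*h*u - 10*u^2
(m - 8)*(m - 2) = m^2 - 10*m + 16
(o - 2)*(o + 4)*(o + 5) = o^3 + 7*o^2 + 2*o - 40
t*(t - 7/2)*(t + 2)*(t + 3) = t^4 + 3*t^3/2 - 23*t^2/2 - 21*t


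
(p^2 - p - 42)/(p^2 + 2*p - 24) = (p - 7)/(p - 4)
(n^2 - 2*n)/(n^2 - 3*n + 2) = n/(n - 1)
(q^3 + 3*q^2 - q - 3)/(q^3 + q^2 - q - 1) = (q + 3)/(q + 1)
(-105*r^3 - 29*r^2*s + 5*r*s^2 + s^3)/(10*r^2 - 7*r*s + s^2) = (-21*r^2 - 10*r*s - s^2)/(2*r - s)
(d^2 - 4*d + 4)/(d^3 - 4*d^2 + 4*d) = 1/d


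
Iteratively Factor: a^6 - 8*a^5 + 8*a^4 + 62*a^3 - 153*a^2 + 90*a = (a - 1)*(a^5 - 7*a^4 + a^3 + 63*a^2 - 90*a) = (a - 2)*(a - 1)*(a^4 - 5*a^3 - 9*a^2 + 45*a) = (a - 5)*(a - 2)*(a - 1)*(a^3 - 9*a) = a*(a - 5)*(a - 2)*(a - 1)*(a^2 - 9) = a*(a - 5)*(a - 2)*(a - 1)*(a + 3)*(a - 3)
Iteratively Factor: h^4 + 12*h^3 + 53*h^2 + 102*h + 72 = (h + 3)*(h^3 + 9*h^2 + 26*h + 24) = (h + 3)*(h + 4)*(h^2 + 5*h + 6) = (h + 2)*(h + 3)*(h + 4)*(h + 3)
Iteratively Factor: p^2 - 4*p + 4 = (p - 2)*(p - 2)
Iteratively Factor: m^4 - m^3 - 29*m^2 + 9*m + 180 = (m - 3)*(m^3 + 2*m^2 - 23*m - 60) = (m - 5)*(m - 3)*(m^2 + 7*m + 12) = (m - 5)*(m - 3)*(m + 4)*(m + 3)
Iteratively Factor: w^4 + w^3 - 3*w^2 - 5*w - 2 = (w + 1)*(w^3 - 3*w - 2) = (w - 2)*(w + 1)*(w^2 + 2*w + 1) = (w - 2)*(w + 1)^2*(w + 1)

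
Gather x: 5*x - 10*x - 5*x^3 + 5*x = -5*x^3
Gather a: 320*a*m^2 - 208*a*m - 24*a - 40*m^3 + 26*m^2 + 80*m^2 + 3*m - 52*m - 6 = a*(320*m^2 - 208*m - 24) - 40*m^3 + 106*m^2 - 49*m - 6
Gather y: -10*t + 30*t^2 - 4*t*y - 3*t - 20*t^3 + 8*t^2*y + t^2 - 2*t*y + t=-20*t^3 + 31*t^2 - 12*t + y*(8*t^2 - 6*t)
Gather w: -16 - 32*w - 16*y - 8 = -32*w - 16*y - 24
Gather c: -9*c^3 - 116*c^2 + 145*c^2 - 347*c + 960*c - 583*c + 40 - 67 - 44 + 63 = -9*c^3 + 29*c^2 + 30*c - 8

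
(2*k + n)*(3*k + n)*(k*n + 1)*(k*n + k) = 6*k^4*n^2 + 6*k^4*n + 5*k^3*n^3 + 5*k^3*n^2 + 6*k^3*n + 6*k^3 + k^2*n^4 + k^2*n^3 + 5*k^2*n^2 + 5*k^2*n + k*n^3 + k*n^2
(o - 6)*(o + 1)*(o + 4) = o^3 - o^2 - 26*o - 24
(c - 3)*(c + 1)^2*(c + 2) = c^4 + c^3 - 7*c^2 - 13*c - 6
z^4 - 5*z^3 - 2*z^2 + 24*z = z*(z - 4)*(z - 3)*(z + 2)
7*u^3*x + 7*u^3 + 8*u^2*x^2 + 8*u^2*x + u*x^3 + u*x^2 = (u + x)*(7*u + x)*(u*x + u)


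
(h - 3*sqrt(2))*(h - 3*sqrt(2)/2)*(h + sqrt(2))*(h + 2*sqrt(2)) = h^4 - 3*sqrt(2)*h^3/2 - 14*h^2 + 9*sqrt(2)*h + 36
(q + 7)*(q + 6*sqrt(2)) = q^2 + 7*q + 6*sqrt(2)*q + 42*sqrt(2)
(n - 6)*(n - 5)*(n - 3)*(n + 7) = n^4 - 7*n^3 - 35*n^2 + 351*n - 630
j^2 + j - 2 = (j - 1)*(j + 2)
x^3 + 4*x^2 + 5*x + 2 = (x + 1)^2*(x + 2)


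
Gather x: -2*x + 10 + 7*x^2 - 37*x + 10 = 7*x^2 - 39*x + 20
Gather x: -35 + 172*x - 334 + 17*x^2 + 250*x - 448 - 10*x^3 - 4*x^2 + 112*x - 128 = -10*x^3 + 13*x^2 + 534*x - 945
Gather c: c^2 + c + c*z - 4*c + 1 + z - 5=c^2 + c*(z - 3) + z - 4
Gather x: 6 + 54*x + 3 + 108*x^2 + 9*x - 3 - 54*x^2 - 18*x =54*x^2 + 45*x + 6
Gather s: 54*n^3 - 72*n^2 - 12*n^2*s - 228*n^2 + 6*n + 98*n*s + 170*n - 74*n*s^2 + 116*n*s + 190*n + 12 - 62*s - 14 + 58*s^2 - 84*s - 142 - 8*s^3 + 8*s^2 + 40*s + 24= 54*n^3 - 300*n^2 + 366*n - 8*s^3 + s^2*(66 - 74*n) + s*(-12*n^2 + 214*n - 106) - 120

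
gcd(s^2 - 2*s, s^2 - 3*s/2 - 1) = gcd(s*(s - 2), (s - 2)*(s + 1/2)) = s - 2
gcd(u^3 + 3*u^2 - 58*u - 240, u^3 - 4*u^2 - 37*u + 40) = u^2 - 3*u - 40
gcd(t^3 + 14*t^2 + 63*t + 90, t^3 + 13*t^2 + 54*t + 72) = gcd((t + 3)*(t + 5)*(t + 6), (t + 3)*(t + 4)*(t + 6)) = t^2 + 9*t + 18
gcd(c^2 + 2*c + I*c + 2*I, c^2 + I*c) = c + I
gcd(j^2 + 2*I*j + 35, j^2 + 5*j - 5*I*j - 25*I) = j - 5*I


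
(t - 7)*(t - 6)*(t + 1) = t^3 - 12*t^2 + 29*t + 42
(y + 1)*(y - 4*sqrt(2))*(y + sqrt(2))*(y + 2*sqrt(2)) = y^4 - sqrt(2)*y^3 + y^3 - 20*y^2 - sqrt(2)*y^2 - 16*sqrt(2)*y - 20*y - 16*sqrt(2)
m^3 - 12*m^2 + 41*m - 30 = (m - 6)*(m - 5)*(m - 1)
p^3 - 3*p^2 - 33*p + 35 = (p - 7)*(p - 1)*(p + 5)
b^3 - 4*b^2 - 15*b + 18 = (b - 6)*(b - 1)*(b + 3)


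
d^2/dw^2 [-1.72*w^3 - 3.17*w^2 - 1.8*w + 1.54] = -10.32*w - 6.34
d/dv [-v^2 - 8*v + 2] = -2*v - 8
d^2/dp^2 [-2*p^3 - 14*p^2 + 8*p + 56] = -12*p - 28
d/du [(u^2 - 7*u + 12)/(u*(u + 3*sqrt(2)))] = (3*sqrt(2)*u^2 + 7*u^2 - 24*u - 36*sqrt(2))/(u^2*(u^2 + 6*sqrt(2)*u + 18))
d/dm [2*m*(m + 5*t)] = 4*m + 10*t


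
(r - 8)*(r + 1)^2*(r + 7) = r^4 + r^3 - 57*r^2 - 113*r - 56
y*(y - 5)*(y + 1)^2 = y^4 - 3*y^3 - 9*y^2 - 5*y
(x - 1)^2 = x^2 - 2*x + 1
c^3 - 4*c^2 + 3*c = c*(c - 3)*(c - 1)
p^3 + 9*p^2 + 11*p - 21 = (p - 1)*(p + 3)*(p + 7)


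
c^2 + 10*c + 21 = (c + 3)*(c + 7)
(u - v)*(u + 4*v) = u^2 + 3*u*v - 4*v^2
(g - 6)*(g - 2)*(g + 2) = g^3 - 6*g^2 - 4*g + 24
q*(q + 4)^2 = q^3 + 8*q^2 + 16*q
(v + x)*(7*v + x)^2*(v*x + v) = 49*v^4*x + 49*v^4 + 63*v^3*x^2 + 63*v^3*x + 15*v^2*x^3 + 15*v^2*x^2 + v*x^4 + v*x^3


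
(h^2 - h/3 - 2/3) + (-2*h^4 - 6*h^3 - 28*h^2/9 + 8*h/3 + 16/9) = -2*h^4 - 6*h^3 - 19*h^2/9 + 7*h/3 + 10/9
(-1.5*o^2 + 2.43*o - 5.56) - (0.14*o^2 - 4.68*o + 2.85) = -1.64*o^2 + 7.11*o - 8.41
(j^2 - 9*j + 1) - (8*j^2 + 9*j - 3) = -7*j^2 - 18*j + 4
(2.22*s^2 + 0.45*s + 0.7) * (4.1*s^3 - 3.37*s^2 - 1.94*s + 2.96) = 9.102*s^5 - 5.6364*s^4 - 2.9533*s^3 + 3.3392*s^2 - 0.0259999999999998*s + 2.072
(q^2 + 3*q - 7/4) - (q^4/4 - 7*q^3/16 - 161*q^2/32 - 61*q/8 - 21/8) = -q^4/4 + 7*q^3/16 + 193*q^2/32 + 85*q/8 + 7/8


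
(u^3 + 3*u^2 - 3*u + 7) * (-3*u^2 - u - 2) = -3*u^5 - 10*u^4 + 4*u^3 - 24*u^2 - u - 14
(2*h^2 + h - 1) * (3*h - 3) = 6*h^3 - 3*h^2 - 6*h + 3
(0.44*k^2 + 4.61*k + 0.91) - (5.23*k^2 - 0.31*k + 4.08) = -4.79*k^2 + 4.92*k - 3.17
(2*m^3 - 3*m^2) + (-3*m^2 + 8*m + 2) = 2*m^3 - 6*m^2 + 8*m + 2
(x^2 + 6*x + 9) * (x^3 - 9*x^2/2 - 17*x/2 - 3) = x^5 + 3*x^4/2 - 53*x^3/2 - 189*x^2/2 - 189*x/2 - 27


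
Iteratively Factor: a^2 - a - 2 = (a + 1)*(a - 2)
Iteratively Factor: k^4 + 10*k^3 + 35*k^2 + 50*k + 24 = (k + 4)*(k^3 + 6*k^2 + 11*k + 6) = (k + 2)*(k + 4)*(k^2 + 4*k + 3) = (k + 2)*(k + 3)*(k + 4)*(k + 1)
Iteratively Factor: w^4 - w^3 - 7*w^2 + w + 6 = (w + 2)*(w^3 - 3*w^2 - w + 3) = (w - 1)*(w + 2)*(w^2 - 2*w - 3) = (w - 3)*(w - 1)*(w + 2)*(w + 1)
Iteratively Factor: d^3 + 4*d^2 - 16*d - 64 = (d - 4)*(d^2 + 8*d + 16) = (d - 4)*(d + 4)*(d + 4)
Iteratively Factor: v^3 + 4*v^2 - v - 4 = (v + 4)*(v^2 - 1) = (v - 1)*(v + 4)*(v + 1)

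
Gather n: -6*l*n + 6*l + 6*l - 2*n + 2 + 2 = 12*l + n*(-6*l - 2) + 4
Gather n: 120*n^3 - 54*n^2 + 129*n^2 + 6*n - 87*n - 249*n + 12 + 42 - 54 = 120*n^3 + 75*n^2 - 330*n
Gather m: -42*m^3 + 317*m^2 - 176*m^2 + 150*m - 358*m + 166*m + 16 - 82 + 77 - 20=-42*m^3 + 141*m^2 - 42*m - 9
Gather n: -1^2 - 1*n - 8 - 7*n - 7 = -8*n - 16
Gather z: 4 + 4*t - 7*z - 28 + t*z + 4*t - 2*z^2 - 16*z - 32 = 8*t - 2*z^2 + z*(t - 23) - 56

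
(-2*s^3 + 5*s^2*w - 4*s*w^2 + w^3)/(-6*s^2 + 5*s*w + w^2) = (2*s^2 - 3*s*w + w^2)/(6*s + w)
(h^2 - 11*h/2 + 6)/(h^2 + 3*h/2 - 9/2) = (h - 4)/(h + 3)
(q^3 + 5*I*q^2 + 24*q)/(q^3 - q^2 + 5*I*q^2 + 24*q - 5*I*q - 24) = q/(q - 1)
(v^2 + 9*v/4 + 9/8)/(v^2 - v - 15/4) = (4*v + 3)/(2*(2*v - 5))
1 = 1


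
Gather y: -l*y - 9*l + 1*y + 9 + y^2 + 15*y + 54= -9*l + y^2 + y*(16 - l) + 63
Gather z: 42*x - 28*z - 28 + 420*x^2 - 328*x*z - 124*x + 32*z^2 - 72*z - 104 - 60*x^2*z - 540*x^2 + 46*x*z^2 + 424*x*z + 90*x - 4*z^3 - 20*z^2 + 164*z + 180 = -120*x^2 + 8*x - 4*z^3 + z^2*(46*x + 12) + z*(-60*x^2 + 96*x + 64) + 48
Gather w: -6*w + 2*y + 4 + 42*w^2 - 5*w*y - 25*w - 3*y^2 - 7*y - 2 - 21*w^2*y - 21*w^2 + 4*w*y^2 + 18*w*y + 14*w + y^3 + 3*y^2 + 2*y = w^2*(21 - 21*y) + w*(4*y^2 + 13*y - 17) + y^3 - 3*y + 2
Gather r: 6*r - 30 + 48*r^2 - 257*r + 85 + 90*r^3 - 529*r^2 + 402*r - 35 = 90*r^3 - 481*r^2 + 151*r + 20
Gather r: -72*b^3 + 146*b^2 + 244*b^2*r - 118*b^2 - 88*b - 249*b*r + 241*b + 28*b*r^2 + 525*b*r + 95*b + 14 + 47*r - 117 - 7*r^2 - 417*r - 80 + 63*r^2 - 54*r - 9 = -72*b^3 + 28*b^2 + 248*b + r^2*(28*b + 56) + r*(244*b^2 + 276*b - 424) - 192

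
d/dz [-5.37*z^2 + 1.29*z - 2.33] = 1.29 - 10.74*z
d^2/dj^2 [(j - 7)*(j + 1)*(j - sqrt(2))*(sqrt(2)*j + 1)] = 12*sqrt(2)*j^2 - 36*sqrt(2)*j - 6*j - 16*sqrt(2) + 12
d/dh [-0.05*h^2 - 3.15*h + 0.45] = -0.1*h - 3.15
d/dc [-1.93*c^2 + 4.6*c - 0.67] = 4.6 - 3.86*c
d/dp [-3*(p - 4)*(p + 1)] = 9 - 6*p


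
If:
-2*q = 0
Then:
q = 0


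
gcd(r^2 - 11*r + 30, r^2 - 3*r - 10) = r - 5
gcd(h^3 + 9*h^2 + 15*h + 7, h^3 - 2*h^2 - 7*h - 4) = h^2 + 2*h + 1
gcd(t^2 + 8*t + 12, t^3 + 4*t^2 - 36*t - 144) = t + 6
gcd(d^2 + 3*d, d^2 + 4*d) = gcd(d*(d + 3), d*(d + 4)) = d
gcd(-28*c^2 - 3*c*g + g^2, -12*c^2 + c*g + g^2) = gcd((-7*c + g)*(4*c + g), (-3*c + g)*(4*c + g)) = 4*c + g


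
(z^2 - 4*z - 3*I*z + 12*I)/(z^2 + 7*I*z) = (z^2 - 4*z - 3*I*z + 12*I)/(z*(z + 7*I))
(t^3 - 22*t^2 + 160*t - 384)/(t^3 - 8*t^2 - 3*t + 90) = (t^2 - 16*t + 64)/(t^2 - 2*t - 15)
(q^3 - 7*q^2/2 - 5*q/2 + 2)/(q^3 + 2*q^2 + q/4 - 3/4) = 2*(q - 4)/(2*q + 3)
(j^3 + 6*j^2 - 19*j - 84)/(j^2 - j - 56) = (j^2 - j - 12)/(j - 8)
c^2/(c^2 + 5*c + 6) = c^2/(c^2 + 5*c + 6)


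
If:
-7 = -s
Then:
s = 7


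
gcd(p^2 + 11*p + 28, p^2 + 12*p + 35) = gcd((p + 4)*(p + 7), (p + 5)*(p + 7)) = p + 7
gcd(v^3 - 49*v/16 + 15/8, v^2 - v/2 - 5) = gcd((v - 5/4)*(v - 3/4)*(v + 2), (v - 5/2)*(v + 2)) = v + 2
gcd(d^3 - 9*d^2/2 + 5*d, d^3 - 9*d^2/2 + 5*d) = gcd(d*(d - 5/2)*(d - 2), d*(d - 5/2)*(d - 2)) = d^3 - 9*d^2/2 + 5*d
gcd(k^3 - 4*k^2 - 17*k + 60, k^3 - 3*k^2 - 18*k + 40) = k^2 - k - 20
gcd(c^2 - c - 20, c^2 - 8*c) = 1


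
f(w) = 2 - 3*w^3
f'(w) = -9*w^2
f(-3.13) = 93.99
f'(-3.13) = -88.17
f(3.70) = -149.96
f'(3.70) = -123.21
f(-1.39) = 10.06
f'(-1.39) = -17.39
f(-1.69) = 16.48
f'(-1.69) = -25.70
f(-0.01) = 2.00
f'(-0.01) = -0.00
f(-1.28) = 8.29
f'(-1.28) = -14.75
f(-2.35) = 40.93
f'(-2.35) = -49.70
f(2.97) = -76.59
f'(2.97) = -79.39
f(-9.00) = 2189.00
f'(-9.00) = -729.00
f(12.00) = -5182.00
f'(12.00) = -1296.00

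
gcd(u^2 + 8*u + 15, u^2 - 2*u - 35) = u + 5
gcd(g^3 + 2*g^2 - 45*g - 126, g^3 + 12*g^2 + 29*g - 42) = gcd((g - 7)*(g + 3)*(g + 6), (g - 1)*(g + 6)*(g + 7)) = g + 6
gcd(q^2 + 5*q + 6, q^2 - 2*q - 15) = q + 3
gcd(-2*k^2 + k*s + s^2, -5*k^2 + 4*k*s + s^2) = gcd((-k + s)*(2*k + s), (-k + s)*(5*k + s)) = -k + s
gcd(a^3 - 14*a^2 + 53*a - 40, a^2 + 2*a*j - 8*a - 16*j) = a - 8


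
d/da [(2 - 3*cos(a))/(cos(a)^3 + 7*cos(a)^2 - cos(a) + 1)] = (-6*cos(a)^3 - 15*cos(a)^2 + 28*cos(a) + 1)*sin(a)/(sin(a)^2*cos(a) + 7*sin(a)^2 - 8)^2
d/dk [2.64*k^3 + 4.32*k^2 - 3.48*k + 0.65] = 7.92*k^2 + 8.64*k - 3.48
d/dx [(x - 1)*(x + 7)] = 2*x + 6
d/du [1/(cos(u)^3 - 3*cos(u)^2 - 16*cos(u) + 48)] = (3*cos(u)^2 - 6*cos(u) - 16)*sin(u)/(cos(u)^3 - 3*cos(u)^2 - 16*cos(u) + 48)^2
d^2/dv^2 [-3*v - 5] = 0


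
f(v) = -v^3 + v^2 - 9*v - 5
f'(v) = -3*v^2 + 2*v - 9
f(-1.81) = 20.50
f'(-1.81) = -22.45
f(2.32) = -32.98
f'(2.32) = -20.51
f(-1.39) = 12.13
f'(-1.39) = -17.58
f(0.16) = -6.42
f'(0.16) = -8.76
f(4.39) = -109.84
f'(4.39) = -58.04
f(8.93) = -717.75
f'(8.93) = -230.37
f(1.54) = -20.14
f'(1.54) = -13.03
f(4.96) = -147.06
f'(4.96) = -72.88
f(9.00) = -734.00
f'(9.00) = -234.00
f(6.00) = -239.00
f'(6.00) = -105.00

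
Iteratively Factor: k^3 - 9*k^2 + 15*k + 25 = (k - 5)*(k^2 - 4*k - 5) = (k - 5)^2*(k + 1)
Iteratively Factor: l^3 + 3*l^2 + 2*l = (l + 1)*(l^2 + 2*l) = (l + 1)*(l + 2)*(l)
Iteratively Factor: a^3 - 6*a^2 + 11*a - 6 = (a - 2)*(a^2 - 4*a + 3) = (a - 2)*(a - 1)*(a - 3)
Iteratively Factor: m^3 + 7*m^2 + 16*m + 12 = (m + 2)*(m^2 + 5*m + 6) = (m + 2)*(m + 3)*(m + 2)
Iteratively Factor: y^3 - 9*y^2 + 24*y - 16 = (y - 4)*(y^2 - 5*y + 4) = (y - 4)*(y - 1)*(y - 4)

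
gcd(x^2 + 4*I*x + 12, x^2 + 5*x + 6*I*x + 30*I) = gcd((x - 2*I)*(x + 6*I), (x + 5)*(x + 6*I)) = x + 6*I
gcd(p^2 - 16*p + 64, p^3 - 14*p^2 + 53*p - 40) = p - 8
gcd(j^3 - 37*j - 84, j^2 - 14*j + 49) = j - 7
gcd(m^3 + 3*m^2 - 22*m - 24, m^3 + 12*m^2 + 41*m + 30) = m^2 + 7*m + 6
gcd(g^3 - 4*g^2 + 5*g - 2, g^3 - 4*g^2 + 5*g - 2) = g^3 - 4*g^2 + 5*g - 2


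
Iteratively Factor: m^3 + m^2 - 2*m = (m - 1)*(m^2 + 2*m) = (m - 1)*(m + 2)*(m)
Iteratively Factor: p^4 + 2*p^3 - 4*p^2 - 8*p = (p + 2)*(p^3 - 4*p) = (p + 2)^2*(p^2 - 2*p) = (p - 2)*(p + 2)^2*(p)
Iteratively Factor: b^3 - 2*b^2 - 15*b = (b - 5)*(b^2 + 3*b) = b*(b - 5)*(b + 3)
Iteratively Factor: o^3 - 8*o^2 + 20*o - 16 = (o - 4)*(o^2 - 4*o + 4) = (o - 4)*(o - 2)*(o - 2)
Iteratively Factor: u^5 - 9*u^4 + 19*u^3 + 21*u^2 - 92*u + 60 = (u - 1)*(u^4 - 8*u^3 + 11*u^2 + 32*u - 60) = (u - 5)*(u - 1)*(u^3 - 3*u^2 - 4*u + 12) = (u - 5)*(u - 2)*(u - 1)*(u^2 - u - 6) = (u - 5)*(u - 3)*(u - 2)*(u - 1)*(u + 2)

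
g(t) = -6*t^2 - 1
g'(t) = -12*t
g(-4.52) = -123.58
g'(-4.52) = 54.24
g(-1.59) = -16.17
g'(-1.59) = 19.08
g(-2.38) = -34.99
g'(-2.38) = 28.56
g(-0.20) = -1.24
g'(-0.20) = 2.40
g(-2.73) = -45.72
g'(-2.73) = 32.76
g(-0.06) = -1.02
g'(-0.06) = 0.72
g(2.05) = -26.22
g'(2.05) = -24.60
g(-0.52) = -2.62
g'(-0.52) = 6.24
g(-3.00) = -55.00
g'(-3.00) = 36.00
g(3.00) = -55.00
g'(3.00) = -36.00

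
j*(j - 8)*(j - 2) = j^3 - 10*j^2 + 16*j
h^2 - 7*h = h*(h - 7)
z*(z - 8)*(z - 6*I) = z^3 - 8*z^2 - 6*I*z^2 + 48*I*z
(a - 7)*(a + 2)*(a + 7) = a^3 + 2*a^2 - 49*a - 98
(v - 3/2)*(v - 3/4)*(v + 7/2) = v^3 + 5*v^2/4 - 27*v/4 + 63/16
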